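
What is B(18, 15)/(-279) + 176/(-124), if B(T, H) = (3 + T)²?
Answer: -3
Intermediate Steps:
B(18, 15)/(-279) + 176/(-124) = (3 + 18)²/(-279) + 176/(-124) = 21²*(-1/279) + 176*(-1/124) = 441*(-1/279) - 44/31 = -49/31 - 44/31 = -3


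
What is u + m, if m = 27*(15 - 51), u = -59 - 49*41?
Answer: -3040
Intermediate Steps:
u = -2068 (u = -59 - 2009 = -2068)
m = -972 (m = 27*(-36) = -972)
u + m = -2068 - 972 = -3040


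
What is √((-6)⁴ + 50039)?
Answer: √51335 ≈ 226.57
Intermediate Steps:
√((-6)⁴ + 50039) = √(1296 + 50039) = √51335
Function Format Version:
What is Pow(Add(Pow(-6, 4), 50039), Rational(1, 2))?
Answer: Pow(51335, Rational(1, 2)) ≈ 226.57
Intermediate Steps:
Pow(Add(Pow(-6, 4), 50039), Rational(1, 2)) = Pow(Add(1296, 50039), Rational(1, 2)) = Pow(51335, Rational(1, 2))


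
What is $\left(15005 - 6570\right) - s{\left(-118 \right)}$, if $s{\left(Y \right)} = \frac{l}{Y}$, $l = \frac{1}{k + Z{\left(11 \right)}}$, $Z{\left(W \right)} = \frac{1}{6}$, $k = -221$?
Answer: $\frac{659406122}{78175} \approx 8435.0$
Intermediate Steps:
$Z{\left(W \right)} = \frac{1}{6}$
$l = - \frac{6}{1325}$ ($l = \frac{1}{-221 + \frac{1}{6}} = \frac{1}{- \frac{1325}{6}} = - \frac{6}{1325} \approx -0.0045283$)
$s{\left(Y \right)} = - \frac{6}{1325 Y}$
$\left(15005 - 6570\right) - s{\left(-118 \right)} = \left(15005 - 6570\right) - - \frac{6}{1325 \left(-118\right)} = \left(15005 - 6570\right) - \left(- \frac{6}{1325}\right) \left(- \frac{1}{118}\right) = 8435 - \frac{3}{78175} = \frac{659406122}{78175}$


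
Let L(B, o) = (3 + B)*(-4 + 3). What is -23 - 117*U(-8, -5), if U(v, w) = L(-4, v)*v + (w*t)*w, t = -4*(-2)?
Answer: -22487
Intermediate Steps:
t = 8
L(B, o) = -3 - B (L(B, o) = (3 + B)*(-1) = -3 - B)
U(v, w) = v + 8*w² (U(v, w) = (-3 - 1*(-4))*v + (w*8)*w = (-3 + 4)*v + (8*w)*w = 1*v + 8*w² = v + 8*w²)
-23 - 117*U(-8, -5) = -23 - 117*(-8 + 8*(-5)²) = -23 - 117*(-8 + 8*25) = -23 - 117*(-8 + 200) = -23 - 117*192 = -23 - 22464 = -22487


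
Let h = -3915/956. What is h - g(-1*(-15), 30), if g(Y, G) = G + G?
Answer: -61275/956 ≈ -64.095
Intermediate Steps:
h = -3915/956 (h = -3915*1/956 = -3915/956 ≈ -4.0952)
g(Y, G) = 2*G
h - g(-1*(-15), 30) = -3915/956 - 2*30 = -3915/956 - 1*60 = -3915/956 - 60 = -61275/956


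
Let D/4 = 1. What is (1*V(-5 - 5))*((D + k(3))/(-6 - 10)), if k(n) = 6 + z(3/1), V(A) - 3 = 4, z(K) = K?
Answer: -91/16 ≈ -5.6875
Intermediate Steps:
D = 4 (D = 4*1 = 4)
V(A) = 7 (V(A) = 3 + 4 = 7)
k(n) = 9 (k(n) = 6 + 3/1 = 6 + 3*1 = 6 + 3 = 9)
(1*V(-5 - 5))*((D + k(3))/(-6 - 10)) = (1*7)*((4 + 9)/(-6 - 10)) = 7*(13/(-16)) = 7*(13*(-1/16)) = 7*(-13/16) = -91/16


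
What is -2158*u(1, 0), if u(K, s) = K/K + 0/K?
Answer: -2158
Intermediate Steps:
u(K, s) = 1 (u(K, s) = 1 + 0 = 1)
-2158*u(1, 0) = -2158*1 = -2158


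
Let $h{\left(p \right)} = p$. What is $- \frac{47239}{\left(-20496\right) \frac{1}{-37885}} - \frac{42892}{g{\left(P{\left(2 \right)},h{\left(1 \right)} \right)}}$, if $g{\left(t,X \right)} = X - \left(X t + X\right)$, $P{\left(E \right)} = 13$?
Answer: $- \frac{22386329263}{266448} \approx -84018.0$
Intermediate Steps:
$g{\left(t,X \right)} = - X t$ ($g{\left(t,X \right)} = X - \left(X + X t\right) = - X t$)
$- \frac{47239}{\left(-20496\right) \frac{1}{-37885}} - \frac{42892}{g{\left(P{\left(2 \right)},h{\left(1 \right)} \right)}} = - \frac{47239}{\left(-20496\right) \frac{1}{-37885}} - \frac{42892}{\left(-1\right) 1 \cdot 13} = - \frac{47239}{\left(-20496\right) \left(- \frac{1}{37885}\right)} - \frac{42892}{-13} = - \frac{47239}{\frac{20496}{37885}} - - \frac{42892}{13} = \left(-47239\right) \frac{37885}{20496} + \frac{42892}{13} = - \frac{1789649515}{20496} + \frac{42892}{13} = - \frac{22386329263}{266448}$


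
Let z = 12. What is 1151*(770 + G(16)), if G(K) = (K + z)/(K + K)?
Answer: 7098217/8 ≈ 8.8728e+5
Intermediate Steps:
G(K) = (12 + K)/(2*K) (G(K) = (K + 12)/(K + K) = (12 + K)/((2*K)) = (12 + K)*(1/(2*K)) = (12 + K)/(2*K))
1151*(770 + G(16)) = 1151*(770 + (1/2)*(12 + 16)/16) = 1151*(770 + (1/2)*(1/16)*28) = 1151*(770 + 7/8) = 1151*(6167/8) = 7098217/8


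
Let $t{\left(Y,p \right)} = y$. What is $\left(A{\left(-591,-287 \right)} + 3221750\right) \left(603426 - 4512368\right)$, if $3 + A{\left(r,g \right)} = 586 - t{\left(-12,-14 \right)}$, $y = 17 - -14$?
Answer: $-12595791624484$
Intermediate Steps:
$y = 31$ ($y = 17 + 14 = 31$)
$t{\left(Y,p \right)} = 31$
$A{\left(r,g \right)} = 552$ ($A{\left(r,g \right)} = -3 + \left(586 - 31\right) = -3 + 555 = 552$)
$\left(A{\left(-591,-287 \right)} + 3221750\right) \left(603426 - 4512368\right) = \left(552 + 3221750\right) \left(603426 - 4512368\right) = 3222302 \left(-3908942\right) = -12595791624484$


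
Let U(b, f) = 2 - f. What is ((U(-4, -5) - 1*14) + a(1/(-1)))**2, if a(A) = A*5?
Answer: 144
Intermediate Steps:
a(A) = 5*A
((U(-4, -5) - 1*14) + a(1/(-1)))**2 = (((2 - 1*(-5)) - 1*14) + 5/(-1))**2 = (((2 + 5) - 14) + 5*(-1))**2 = ((7 - 14) - 5)**2 = (-7 - 5)**2 = (-12)**2 = 144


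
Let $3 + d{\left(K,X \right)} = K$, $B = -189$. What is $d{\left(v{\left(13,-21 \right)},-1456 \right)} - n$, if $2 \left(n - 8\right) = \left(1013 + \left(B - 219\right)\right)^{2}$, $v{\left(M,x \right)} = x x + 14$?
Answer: $- \frac{365137}{2} \approx -1.8257 \cdot 10^{5}$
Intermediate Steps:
$v{\left(M,x \right)} = 14 + x^{2}$ ($v{\left(M,x \right)} = x^{2} + 14 = 14 + x^{2}$)
$d{\left(K,X \right)} = -3 + K$
$n = \frac{366041}{2}$ ($n = 8 + \frac{\left(1013 - 408\right)^{2}}{2} = 8 + \frac{605^{2}}{2} = 8 + \frac{1}{2} \cdot 366025 = 8 + \frac{366025}{2} = \frac{366041}{2} \approx 1.8302 \cdot 10^{5}$)
$d{\left(v{\left(13,-21 \right)},-1456 \right)} - n = \left(-3 + \left(14 + \left(-21\right)^{2}\right)\right) - \frac{366041}{2} = \left(-3 + \left(14 + 441\right)\right) - \frac{366041}{2} = \left(-3 + 455\right) - \frac{366041}{2} = 452 - \frac{366041}{2} = - \frac{365137}{2}$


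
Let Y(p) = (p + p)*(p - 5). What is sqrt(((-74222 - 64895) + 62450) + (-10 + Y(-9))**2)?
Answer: I*sqrt(18103) ≈ 134.55*I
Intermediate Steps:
Y(p) = 2*p*(-5 + p) (Y(p) = (2*p)*(-5 + p) = 2*p*(-5 + p))
sqrt(((-74222 - 64895) + 62450) + (-10 + Y(-9))**2) = sqrt(((-74222 - 64895) + 62450) + (-10 + 2*(-9)*(-5 - 9))**2) = sqrt((-139117 + 62450) + (-10 + 2*(-9)*(-14))**2) = sqrt(-76667 + (-10 + 252)**2) = sqrt(-76667 + 242**2) = sqrt(-76667 + 58564) = sqrt(-18103) = I*sqrt(18103)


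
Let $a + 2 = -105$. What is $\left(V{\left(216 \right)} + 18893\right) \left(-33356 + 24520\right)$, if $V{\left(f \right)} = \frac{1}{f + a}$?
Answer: $- \frac{18196310568}{109} \approx -1.6694 \cdot 10^{8}$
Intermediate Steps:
$a = -107$ ($a = -2 - 105 = -107$)
$V{\left(f \right)} = \frac{1}{-107 + f}$ ($V{\left(f \right)} = \frac{1}{f - 107} = \frac{1}{-107 + f}$)
$\left(V{\left(216 \right)} + 18893\right) \left(-33356 + 24520\right) = \left(\frac{1}{-107 + 216} + 18893\right) \left(-33356 + 24520\right) = \left(\frac{1}{109} + 18893\right) \left(-8836\right) = \frac{2059338}{109} \left(-8836\right) = - \frac{18196310568}{109}$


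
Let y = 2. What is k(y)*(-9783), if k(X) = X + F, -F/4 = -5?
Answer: -215226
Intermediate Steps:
F = 20 (F = -4*(-5) = 20)
k(X) = 20 + X (k(X) = X + 20 = 20 + X)
k(y)*(-9783) = (20 + 2)*(-9783) = 22*(-9783) = -215226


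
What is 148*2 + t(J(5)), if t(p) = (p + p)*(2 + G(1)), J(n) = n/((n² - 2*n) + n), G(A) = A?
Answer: 595/2 ≈ 297.50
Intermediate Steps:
J(n) = n/(n² - n)
t(p) = 6*p (t(p) = (p + p)*(2 + 1) = (2*p)*3 = 6*p)
148*2 + t(J(5)) = 148*2 + 6/(-1 + 5) = 296 + 6/4 = 296 + 6*(¼) = 296 + 3/2 = 595/2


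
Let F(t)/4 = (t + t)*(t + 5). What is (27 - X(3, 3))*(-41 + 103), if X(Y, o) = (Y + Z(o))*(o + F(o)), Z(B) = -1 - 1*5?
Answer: 37944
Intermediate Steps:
Z(B) = -6 (Z(B) = -1 - 5 = -6)
F(t) = 8*t*(5 + t) (F(t) = 4*((t + t)*(t + 5)) = 4*((2*t)*(5 + t)) = 4*(2*t*(5 + t)) = 8*t*(5 + t))
X(Y, o) = (-6 + Y)*(o + 8*o*(5 + o)) (X(Y, o) = (Y - 6)*(o + 8*o*(5 + o)) = (-6 + Y)*(o + 8*o*(5 + o)))
(27 - X(3, 3))*(-41 + 103) = (27 - 3*(-246 + 3 - 48*3 + 8*3*(5 + 3)))*(-41 + 103) = (27 - 3*(-246 + 3 - 144 + 8*3*8))*62 = (27 - 3*(-246 + 3 - 144 + 192))*62 = (27 - 3*(-195))*62 = (27 - 1*(-585))*62 = (27 + 585)*62 = 612*62 = 37944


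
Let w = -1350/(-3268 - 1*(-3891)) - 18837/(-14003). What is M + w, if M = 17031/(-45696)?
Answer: -22673929183/18983138944 ≈ -1.1944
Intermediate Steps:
w = -7168599/8723869 (w = -1350/(-3268 + 3891) - 18837*(-1/14003) = -1350/623 + 18837/14003 = -7168599/8723869 ≈ -0.82172)
M = -811/2176 (M = 17031*(-1/45696) = -811/2176 ≈ -0.37270)
M + w = -811/2176 - 7168599/8723869 = -22673929183/18983138944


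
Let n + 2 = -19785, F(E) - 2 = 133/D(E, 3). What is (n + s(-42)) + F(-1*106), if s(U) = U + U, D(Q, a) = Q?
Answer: -2106247/106 ≈ -19870.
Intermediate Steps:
s(U) = 2*U
F(E) = 2 + 133/E
n = -19787 (n = -2 - 19785 = -19787)
(n + s(-42)) + F(-1*106) = (-19787 + 2*(-42)) + (2 + 133/((-1*106))) = (-19787 - 84) + (2 + 133/(-106)) = -19871 + (2 + 133*(-1/106)) = -19871 + (2 - 133/106) = -19871 + 79/106 = -2106247/106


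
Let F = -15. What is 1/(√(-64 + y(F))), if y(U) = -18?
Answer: -I*√82/82 ≈ -0.11043*I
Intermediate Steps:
1/(√(-64 + y(F))) = 1/(√(-64 - 18)) = 1/(√(-82)) = 1/(I*√82) = -I*√82/82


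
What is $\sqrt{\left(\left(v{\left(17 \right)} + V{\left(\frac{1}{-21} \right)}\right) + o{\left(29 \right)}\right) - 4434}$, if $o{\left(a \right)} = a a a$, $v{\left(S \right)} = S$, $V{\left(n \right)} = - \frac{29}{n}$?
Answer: $\sqrt{20581} \approx 143.46$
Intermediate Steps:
$o{\left(a \right)} = a^{3}$ ($o{\left(a \right)} = a^{2} a = a^{3}$)
$\sqrt{\left(\left(v{\left(17 \right)} + V{\left(\frac{1}{-21} \right)}\right) + o{\left(29 \right)}\right) - 4434} = \sqrt{\left(\left(17 - \frac{29}{\frac{1}{-21}}\right) + 29^{3}\right) - 4434} = \sqrt{\left(\left(17 - \frac{29}{- \frac{1}{21}}\right) + 24389\right) - 4434} = \sqrt{\left(\left(17 - -609\right) + 24389\right) - 4434} = \sqrt{\left(\left(17 + 609\right) + 24389\right) - 4434} = \sqrt{\left(626 + 24389\right) - 4434} = \sqrt{25015 - 4434} = \sqrt{20581}$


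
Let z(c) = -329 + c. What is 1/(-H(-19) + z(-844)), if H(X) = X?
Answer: -1/1154 ≈ -0.00086655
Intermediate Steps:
1/(-H(-19) + z(-844)) = 1/(-1*(-19) + (-329 - 844)) = 1/(19 - 1173) = 1/(-1154) = -1/1154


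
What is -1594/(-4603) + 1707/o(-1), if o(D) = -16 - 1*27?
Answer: -7788779/197929 ≈ -39.351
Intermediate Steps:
o(D) = -43 (o(D) = -16 - 27 = -43)
-1594/(-4603) + 1707/o(-1) = -1594/(-4603) + 1707/(-43) = -1594*(-1/4603) + 1707*(-1/43) = 1594/4603 - 1707/43 = -7788779/197929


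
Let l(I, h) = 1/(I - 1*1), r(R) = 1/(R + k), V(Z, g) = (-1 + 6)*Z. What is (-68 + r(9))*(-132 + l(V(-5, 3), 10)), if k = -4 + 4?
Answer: 161351/18 ≈ 8963.9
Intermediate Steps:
V(Z, g) = 5*Z
k = 0
r(R) = 1/R (r(R) = 1/(R + 0) = 1/R)
l(I, h) = 1/(-1 + I) (l(I, h) = 1/(I - 1) = 1/(-1 + I))
(-68 + r(9))*(-132 + l(V(-5, 3), 10)) = (-68 + 1/9)*(-132 + 1/(-1 + 5*(-5))) = (-68 + 1/9)*(-132 + 1/(-1 - 25)) = -611*(-132 + 1/(-26))/9 = -611*(-132 - 1/26)/9 = -611/9*(-3433/26) = 161351/18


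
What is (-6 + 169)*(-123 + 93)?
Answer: -4890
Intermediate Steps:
(-6 + 169)*(-123 + 93) = 163*(-30) = -4890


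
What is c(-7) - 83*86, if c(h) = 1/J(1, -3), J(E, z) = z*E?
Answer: -21415/3 ≈ -7138.3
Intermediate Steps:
J(E, z) = E*z
c(h) = -1/3 (c(h) = 1/(1*(-3)) = 1/(-3) = -1/3)
c(-7) - 83*86 = -1/3 - 83*86 = -1/3 - 7138 = -21415/3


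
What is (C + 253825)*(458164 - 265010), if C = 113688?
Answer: 70986606002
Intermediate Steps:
(C + 253825)*(458164 - 265010) = (113688 + 253825)*(458164 - 265010) = 367513*193154 = 70986606002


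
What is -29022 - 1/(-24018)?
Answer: -697050395/24018 ≈ -29022.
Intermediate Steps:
-29022 - 1/(-24018) = -29022 - 1*(-1/24018) = -29022 + 1/24018 = -697050395/24018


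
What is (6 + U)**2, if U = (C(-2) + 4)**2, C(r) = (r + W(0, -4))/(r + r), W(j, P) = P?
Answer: 21025/16 ≈ 1314.1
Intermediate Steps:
C(r) = (-4 + r)/(2*r) (C(r) = (r - 4)/(r + r) = (-4 + r)/((2*r)) = (-4 + r)*(1/(2*r)) = (-4 + r)/(2*r))
U = 121/4 (U = ((1/2)*(-4 - 2)/(-2) + 4)**2 = ((1/2)*(-1/2)*(-6) + 4)**2 = (3/2 + 4)**2 = (11/2)**2 = 121/4 ≈ 30.250)
(6 + U)**2 = (6 + 121/4)**2 = (145/4)**2 = 21025/16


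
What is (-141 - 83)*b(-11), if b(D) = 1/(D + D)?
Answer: 112/11 ≈ 10.182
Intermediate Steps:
b(D) = 1/(2*D)
(-141 - 83)*b(-11) = (-141 - 83)*((½)/(-11)) = -112*(-1)/11 = -224*(-1/22) = 112/11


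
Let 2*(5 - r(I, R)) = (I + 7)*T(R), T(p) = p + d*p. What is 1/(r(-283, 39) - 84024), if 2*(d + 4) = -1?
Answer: -1/102856 ≈ -9.7223e-6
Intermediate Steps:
d = -9/2 (d = -4 + (1/2)*(-1) = -4 - 1/2 = -9/2 ≈ -4.5000)
T(p) = -7*p/2 (T(p) = p - 9*p/2 = -7*p/2)
r(I, R) = 5 + 7*R*(7 + I)/4 (r(I, R) = 5 - (I + 7)*(-7*R/2)/2 = 5 - (7 + I)*(-7*R/2)/2 = 5 - (-7)*R*(7 + I)/4 = 5 + 7*R*(7 + I)/4)
1/(r(-283, 39) - 84024) = 1/((5 + (49/4)*39 + (7/4)*(-283)*39) - 84024) = 1/((5 + 1911/4 - 77259/4) - 84024) = 1/(-18832 - 84024) = 1/(-102856) = -1/102856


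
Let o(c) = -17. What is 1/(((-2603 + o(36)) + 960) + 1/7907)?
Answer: -7907/13125619 ≈ -0.00060241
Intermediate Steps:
1/(((-2603 + o(36)) + 960) + 1/7907) = 1/(((-2603 - 17) + 960) + 1/7907) = 1/((-2620 + 960) + 1/7907) = 1/(-1660 + 1/7907) = 1/(-13125619/7907) = -7907/13125619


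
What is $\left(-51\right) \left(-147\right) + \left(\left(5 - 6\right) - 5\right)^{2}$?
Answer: $7533$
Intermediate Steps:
$\left(-51\right) \left(-147\right) + \left(\left(5 - 6\right) - 5\right)^{2} = 7497 + \left(\left(5 - 6\right) - 5\right)^{2} = 7497 + \left(-1 - 5\right)^{2} = 7497 + \left(-6\right)^{2} = 7497 + 36 = 7533$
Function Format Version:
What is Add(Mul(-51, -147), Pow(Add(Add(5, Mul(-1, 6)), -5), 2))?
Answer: 7533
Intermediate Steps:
Add(Mul(-51, -147), Pow(Add(Add(5, Mul(-1, 6)), -5), 2)) = Add(7497, Pow(Add(Add(5, -6), -5), 2)) = Add(7497, Pow(Add(-1, -5), 2)) = Add(7497, Pow(-6, 2)) = Add(7497, 36) = 7533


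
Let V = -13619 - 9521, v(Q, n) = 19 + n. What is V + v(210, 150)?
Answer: -22971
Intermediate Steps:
V = -23140
V + v(210, 150) = -23140 + (19 + 150) = -23140 + 169 = -22971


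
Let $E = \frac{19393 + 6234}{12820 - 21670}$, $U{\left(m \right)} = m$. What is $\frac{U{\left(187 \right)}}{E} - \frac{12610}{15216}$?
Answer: $- \frac{12752437835}{194970216} \approx -65.407$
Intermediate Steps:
$E = - \frac{25627}{8850}$ ($E = \frac{25627}{-8850} = 25627 \left(- \frac{1}{8850}\right) = - \frac{25627}{8850} \approx -2.8957$)
$\frac{U{\left(187 \right)}}{E} - \frac{12610}{15216} = \frac{187}{- \frac{25627}{8850}} - \frac{12610}{15216} = 187 \left(- \frac{8850}{25627}\right) - \frac{6305}{7608} = - \frac{1654950}{25627} - \frac{6305}{7608} = - \frac{12752437835}{194970216}$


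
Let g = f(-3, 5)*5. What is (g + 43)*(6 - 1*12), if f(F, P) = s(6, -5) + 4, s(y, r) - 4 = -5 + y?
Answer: -528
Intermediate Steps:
s(y, r) = -1 + y (s(y, r) = 4 + (-5 + y) = -1 + y)
f(F, P) = 9 (f(F, P) = (-1 + 6) + 4 = 5 + 4 = 9)
g = 45 (g = 9*5 = 45)
(g + 43)*(6 - 1*12) = (45 + 43)*(6 - 1*12) = 88*(6 - 12) = 88*(-6) = -528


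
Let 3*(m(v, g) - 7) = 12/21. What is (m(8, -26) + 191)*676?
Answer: 2813512/21 ≈ 1.3398e+5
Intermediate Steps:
m(v, g) = 151/21 (m(v, g) = 7 + (12/21)/3 = 7 + (12*(1/21))/3 = 7 + (⅓)*(4/7) = 7 + 4/21 = 151/21)
(m(8, -26) + 191)*676 = (151/21 + 191)*676 = (4162/21)*676 = 2813512/21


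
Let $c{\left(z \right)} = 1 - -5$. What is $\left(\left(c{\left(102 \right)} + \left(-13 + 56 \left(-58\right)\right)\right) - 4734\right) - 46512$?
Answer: $-54501$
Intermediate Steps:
$c{\left(z \right)} = 6$ ($c{\left(z \right)} = 1 + 5 = 6$)
$\left(\left(c{\left(102 \right)} + \left(-13 + 56 \left(-58\right)\right)\right) - 4734\right) - 46512 = \left(\left(6 + \left(-13 + 56 \left(-58\right)\right)\right) - 4734\right) - 46512 = \left(\left(6 - 3261\right) - 4734\right) - 46512 = \left(-3255 - 4734\right) - 46512 = -7989 - 46512 = -54501$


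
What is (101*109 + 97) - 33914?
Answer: -22808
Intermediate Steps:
(101*109 + 97) - 33914 = (11009 + 97) - 33914 = 11106 - 33914 = -22808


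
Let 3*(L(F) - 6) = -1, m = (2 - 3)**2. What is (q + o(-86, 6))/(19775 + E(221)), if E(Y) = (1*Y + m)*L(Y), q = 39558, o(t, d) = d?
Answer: 4396/2337 ≈ 1.8810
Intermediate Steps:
m = 1 (m = (-1)**2 = 1)
L(F) = 17/3 (L(F) = 6 + (1/3)*(-1) = 6 - 1/3 = 17/3)
E(Y) = 17/3 + 17*Y/3 (E(Y) = (1*Y + 1)*(17/3) = (Y + 1)*(17/3) = (1 + Y)*(17/3) = 17/3 + 17*Y/3)
(q + o(-86, 6))/(19775 + E(221)) = (39558 + 6)/(19775 + (17/3 + (17/3)*221)) = 39564/(19775 + (17/3 + 3757/3)) = 39564/(19775 + 1258) = 39564/21033 = 39564*(1/21033) = 4396/2337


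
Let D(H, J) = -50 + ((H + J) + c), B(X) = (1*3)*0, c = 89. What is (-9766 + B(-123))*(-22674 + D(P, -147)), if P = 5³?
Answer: 221268262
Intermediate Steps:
B(X) = 0 (B(X) = 3*0 = 0)
P = 125
D(H, J) = 39 + H + J (D(H, J) = -50 + ((H + J) + 89) = -50 + (89 + H + J) = 39 + H + J)
(-9766 + B(-123))*(-22674 + D(P, -147)) = (-9766 + 0)*(-22674 + (39 + 125 - 147)) = -9766*(-22674 + 17) = -9766*(-22657) = 221268262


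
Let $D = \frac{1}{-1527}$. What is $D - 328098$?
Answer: $- \frac{501005647}{1527} \approx -3.281 \cdot 10^{5}$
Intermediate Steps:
$D = - \frac{1}{1527} \approx -0.00065488$
$D - 328098 = - \frac{1}{1527} - 328098 = - \frac{501005647}{1527}$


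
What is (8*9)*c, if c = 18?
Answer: 1296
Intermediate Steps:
(8*9)*c = (8*9)*18 = 72*18 = 1296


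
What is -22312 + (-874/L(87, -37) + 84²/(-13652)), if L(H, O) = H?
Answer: -6628260902/296931 ≈ -22323.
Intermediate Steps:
-22312 + (-874/L(87, -37) + 84²/(-13652)) = -22312 + (-874/87 + 84²/(-13652)) = -22312 + (-874*1/87 + 7056*(-1/13652)) = -22312 + (-874/87 - 1764/3413) = -22312 - 3136430/296931 = -6628260902/296931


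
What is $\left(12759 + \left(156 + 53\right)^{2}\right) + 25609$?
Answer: $82049$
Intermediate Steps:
$\left(12759 + \left(156 + 53\right)^{2}\right) + 25609 = \left(12759 + 209^{2}\right) + 25609 = \left(12759 + 43681\right) + 25609 = 56440 + 25609 = 82049$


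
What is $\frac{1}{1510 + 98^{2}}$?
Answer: $\frac{1}{11114} \approx 8.9977 \cdot 10^{-5}$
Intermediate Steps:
$\frac{1}{1510 + 98^{2}} = \frac{1}{1510 + 9604} = \frac{1}{11114}$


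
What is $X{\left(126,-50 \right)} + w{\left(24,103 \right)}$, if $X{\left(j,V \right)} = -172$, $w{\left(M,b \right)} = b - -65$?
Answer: $-4$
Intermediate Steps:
$w{\left(M,b \right)} = 65 + b$ ($w{\left(M,b \right)} = b + 65 = 65 + b$)
$X{\left(126,-50 \right)} + w{\left(24,103 \right)} = -172 + \left(65 + 103\right) = -172 + 168 = -4$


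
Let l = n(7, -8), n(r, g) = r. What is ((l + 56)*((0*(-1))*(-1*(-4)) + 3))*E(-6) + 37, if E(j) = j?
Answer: -1097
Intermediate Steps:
l = 7
((l + 56)*((0*(-1))*(-1*(-4)) + 3))*E(-6) + 37 = ((7 + 56)*((0*(-1))*(-1*(-4)) + 3))*(-6) + 37 = (63*(0*4 + 3))*(-6) + 37 = (63*(0 + 3))*(-6) + 37 = (63*3)*(-6) + 37 = 189*(-6) + 37 = -1134 + 37 = -1097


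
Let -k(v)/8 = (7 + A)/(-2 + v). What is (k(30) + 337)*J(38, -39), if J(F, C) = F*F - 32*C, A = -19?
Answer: 6415036/7 ≈ 9.1643e+5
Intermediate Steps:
k(v) = 96/(-2 + v) (k(v) = -8*(7 - 19)/(-2 + v) = -(-96)/(-2 + v) = 96/(-2 + v))
J(F, C) = F**2 - 32*C
(k(30) + 337)*J(38, -39) = (96/(-2 + 30) + 337)*(38**2 - 32*(-39)) = (96/28 + 337)*(1444 + 1248) = (96*(1/28) + 337)*2692 = (24/7 + 337)*2692 = (2383/7)*2692 = 6415036/7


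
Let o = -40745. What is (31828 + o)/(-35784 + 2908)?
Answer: 8917/32876 ≈ 0.27123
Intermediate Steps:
(31828 + o)/(-35784 + 2908) = (31828 - 40745)/(-35784 + 2908) = -8917/(-32876) = -8917*(-1/32876) = 8917/32876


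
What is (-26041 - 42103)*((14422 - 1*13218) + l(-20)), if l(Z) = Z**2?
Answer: -109302976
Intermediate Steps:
(-26041 - 42103)*((14422 - 1*13218) + l(-20)) = (-26041 - 42103)*((14422 - 1*13218) + (-20)**2) = -68144*((14422 - 13218) + 400) = -68144*(1204 + 400) = -68144*1604 = -109302976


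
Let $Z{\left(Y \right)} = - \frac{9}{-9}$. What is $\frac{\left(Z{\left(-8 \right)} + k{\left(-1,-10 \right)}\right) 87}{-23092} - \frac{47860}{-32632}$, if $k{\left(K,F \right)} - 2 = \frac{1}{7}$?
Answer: $\frac{239807006}{164836469} \approx 1.4548$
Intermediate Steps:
$k{\left(K,F \right)} = \frac{15}{7}$ ($k{\left(K,F \right)} = 2 + \frac{1}{7} = \frac{15}{7}$)
$Z{\left(Y \right)} = 1$ ($Z{\left(Y \right)} = \left(-9\right) \left(- \frac{1}{9}\right) = 1$)
$\frac{\left(Z{\left(-8 \right)} + k{\left(-1,-10 \right)}\right) 87}{-23092} - \frac{47860}{-32632} = \frac{\left(1 + \frac{15}{7}\right) 87}{-23092} - \frac{47860}{-32632} = \frac{22}{7} \cdot 87 \left(- \frac{1}{23092}\right) - - \frac{11965}{8158} = \frac{1914}{7} \left(- \frac{1}{23092}\right) + \frac{11965}{8158} = - \frac{957}{80822} + \frac{11965}{8158} = \frac{239807006}{164836469}$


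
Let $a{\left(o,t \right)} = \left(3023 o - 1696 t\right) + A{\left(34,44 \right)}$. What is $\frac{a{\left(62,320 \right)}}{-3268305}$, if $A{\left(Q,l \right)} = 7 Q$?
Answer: $\frac{118352}{1089435} \approx 0.10864$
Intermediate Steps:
$a{\left(o,t \right)} = 238 - 1696 t + 3023 o$ ($a{\left(o,t \right)} = \left(3023 o - 1696 t\right) + 7 \cdot 34 = \left(- 1696 t + 3023 o\right) + 238 = 238 - 1696 t + 3023 o$)
$\frac{a{\left(62,320 \right)}}{-3268305} = \frac{238 - 542720 + 3023 \cdot 62}{-3268305} = \left(238 - 542720 + 187426\right) \left(- \frac{1}{3268305}\right) = \left(-355056\right) \left(- \frac{1}{3268305}\right) = \frac{118352}{1089435}$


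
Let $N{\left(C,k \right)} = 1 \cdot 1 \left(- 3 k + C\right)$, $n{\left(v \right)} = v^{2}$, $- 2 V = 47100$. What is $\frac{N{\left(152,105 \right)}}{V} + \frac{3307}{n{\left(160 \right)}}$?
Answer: $\frac{1641053}{12057600} \approx 0.1361$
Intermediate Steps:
$V = -23550$ ($V = \left(- \frac{1}{2}\right) 47100 = -23550$)
$N{\left(C,k \right)} = C - 3 k$ ($N{\left(C,k \right)} = 1 \left(C - 3 k\right) = C - 3 k$)
$\frac{N{\left(152,105 \right)}}{V} + \frac{3307}{n{\left(160 \right)}} = \frac{152 - 315}{-23550} + \frac{3307}{160^{2}} = \left(152 - 315\right) \left(- \frac{1}{23550}\right) + \frac{3307}{25600} = \left(-163\right) \left(- \frac{1}{23550}\right) + 3307 \cdot \frac{1}{25600} = \frac{163}{23550} + \frac{3307}{25600} = \frac{1641053}{12057600}$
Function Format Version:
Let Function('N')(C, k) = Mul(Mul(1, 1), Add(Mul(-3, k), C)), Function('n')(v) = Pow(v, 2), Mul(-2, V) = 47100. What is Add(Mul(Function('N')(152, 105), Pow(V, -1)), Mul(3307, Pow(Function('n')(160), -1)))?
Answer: Rational(1641053, 12057600) ≈ 0.13610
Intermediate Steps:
V = -23550 (V = Mul(Rational(-1, 2), 47100) = -23550)
Function('N')(C, k) = Add(C, Mul(-3, k)) (Function('N')(C, k) = Mul(1, Add(C, Mul(-3, k))) = Add(C, Mul(-3, k)))
Add(Mul(Function('N')(152, 105), Pow(V, -1)), Mul(3307, Pow(Function('n')(160), -1))) = Add(Mul(Add(152, Mul(-3, 105)), Pow(-23550, -1)), Mul(3307, Pow(Pow(160, 2), -1))) = Add(Mul(Add(152, -315), Rational(-1, 23550)), Mul(3307, Pow(25600, -1))) = Add(Mul(-163, Rational(-1, 23550)), Mul(3307, Rational(1, 25600))) = Add(Rational(163, 23550), Rational(3307, 25600)) = Rational(1641053, 12057600)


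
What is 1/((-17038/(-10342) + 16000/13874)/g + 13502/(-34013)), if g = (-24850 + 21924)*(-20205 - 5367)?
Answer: -101097970777088824/40132439735447483 ≈ -2.5191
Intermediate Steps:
g = 74823672 (g = -2926*(-25572) = 74823672)
1/((-17038/(-10342) + 16000/13874)/g + 13502/(-34013)) = 1/((-17038/(-10342) + 16000/13874)/74823672 + 13502/(-34013)) = 1/((-17038*(-1/10342) + 16000*(1/13874))*(1/74823672) + 13502*(-1/34013)) = 1/((8519/5171 + 8000/6937)*(1/74823672) - 314/791) = 1/((100464303/35871227)*(1/74823672) - 314/791) = 1/(33488101/894672307761848 - 314/791) = 1/(-40132439735447483/101097970777088824) = -101097970777088824/40132439735447483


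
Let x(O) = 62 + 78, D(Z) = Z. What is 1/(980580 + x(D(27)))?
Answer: 1/980720 ≈ 1.0197e-6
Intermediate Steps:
x(O) = 140
1/(980580 + x(D(27))) = 1/(980580 + 140) = 1/980720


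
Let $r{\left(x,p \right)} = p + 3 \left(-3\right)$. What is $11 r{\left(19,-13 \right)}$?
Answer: $-242$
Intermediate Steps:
$r{\left(x,p \right)} = -9 + p$ ($r{\left(x,p \right)} = p - 9 = -9 + p$)
$11 r{\left(19,-13 \right)} = 11 \left(-9 - 13\right) = 11 \left(-22\right) = -242$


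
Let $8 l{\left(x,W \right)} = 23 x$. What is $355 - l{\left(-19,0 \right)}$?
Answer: $\frac{3277}{8} \approx 409.63$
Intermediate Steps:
$l{\left(x,W \right)} = \frac{23 x}{8}$
$355 - l{\left(-19,0 \right)} = 355 - \frac{23}{8} \left(-19\right) = 355 - - \frac{437}{8} = 355 + \frac{437}{8} = \frac{3277}{8}$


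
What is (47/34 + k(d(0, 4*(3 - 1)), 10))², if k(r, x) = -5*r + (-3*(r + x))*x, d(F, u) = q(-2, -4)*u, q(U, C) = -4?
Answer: 779917329/1156 ≈ 6.7467e+5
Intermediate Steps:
d(F, u) = -4*u
k(r, x) = -5*r + x*(-3*r - 3*x) (k(r, x) = -5*r + (-3*r - 3*x)*x = -5*r + x*(-3*r - 3*x))
(47/34 + k(d(0, 4*(3 - 1)), 10))² = (47/34 + (-(-20)*4*(3 - 1) - 3*10² - 3*(-16*(3 - 1))*10))² = (47*(1/34) + (-(-20)*4*2 - 3*100 - 3*(-16*2)*10))² = (47/34 + (-(-20)*8 - 300 - 3*(-4*8)*10))² = (47/34 + (-5*(-32) - 300 - 3*(-32)*10))² = (47/34 + (160 - 300 + 960))² = (47/34 + 820)² = (27927/34)² = 779917329/1156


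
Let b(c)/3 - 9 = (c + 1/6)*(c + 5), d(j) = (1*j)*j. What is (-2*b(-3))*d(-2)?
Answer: -80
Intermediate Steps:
d(j) = j² (d(j) = j*j = j²)
b(c) = 27 + 3*(5 + c)*(⅙ + c) (b(c) = 27 + 3*((c + 1/6)*(c + 5)) = 27 + 3*((c + ⅙)*(5 + c)) = 27 + 3*((⅙ + c)*(5 + c)) = 27 + 3*((5 + c)*(⅙ + c)) = 27 + 3*(5 + c)*(⅙ + c))
(-2*b(-3))*d(-2) = -2*(59/2 + 3*(-3)² + (31/2)*(-3))*(-2)² = -2*(59/2 + 3*9 - 93/2)*4 = -2*(59/2 + 27 - 93/2)*4 = -2*10*4 = -20*4 = -80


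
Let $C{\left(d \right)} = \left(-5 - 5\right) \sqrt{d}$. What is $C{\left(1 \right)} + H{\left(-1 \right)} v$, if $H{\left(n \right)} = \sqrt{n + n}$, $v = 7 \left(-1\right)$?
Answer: $-10 - 7 i \sqrt{2} \approx -10.0 - 9.8995 i$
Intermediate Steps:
$C{\left(d \right)} = - 10 \sqrt{d}$ ($C{\left(d \right)} = \left(-5 - 5\right) \sqrt{d} = - 10 \sqrt{d}$)
$v = -7$
$H{\left(n \right)} = \sqrt{2} \sqrt{n}$ ($H{\left(n \right)} = \sqrt{2 n} = \sqrt{2} \sqrt{n}$)
$C{\left(1 \right)} + H{\left(-1 \right)} v = - 10 \sqrt{1} + \sqrt{2} \sqrt{-1} \left(-7\right) = \left(-10\right) 1 + \sqrt{2} i \left(-7\right) = -10 + i \sqrt{2} \left(-7\right) = -10 - 7 i \sqrt{2}$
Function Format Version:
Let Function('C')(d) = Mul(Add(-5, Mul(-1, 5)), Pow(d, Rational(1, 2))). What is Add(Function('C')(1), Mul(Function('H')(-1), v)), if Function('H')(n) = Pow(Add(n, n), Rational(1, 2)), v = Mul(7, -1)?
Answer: Add(-10, Mul(-7, I, Pow(2, Rational(1, 2)))) ≈ Add(-10.000, Mul(-9.8995, I))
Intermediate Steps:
Function('C')(d) = Mul(-10, Pow(d, Rational(1, 2))) (Function('C')(d) = Mul(Add(-5, -5), Pow(d, Rational(1, 2))) = Mul(-10, Pow(d, Rational(1, 2))))
v = -7
Function('H')(n) = Mul(Pow(2, Rational(1, 2)), Pow(n, Rational(1, 2))) (Function('H')(n) = Pow(Mul(2, n), Rational(1, 2)) = Mul(Pow(2, Rational(1, 2)), Pow(n, Rational(1, 2))))
Add(Function('C')(1), Mul(Function('H')(-1), v)) = Add(Mul(-10, Pow(1, Rational(1, 2))), Mul(Mul(Pow(2, Rational(1, 2)), Pow(-1, Rational(1, 2))), -7)) = Add(Mul(-10, 1), Mul(Mul(Pow(2, Rational(1, 2)), I), -7)) = Add(-10, Mul(Mul(I, Pow(2, Rational(1, 2))), -7)) = Add(-10, Mul(-7, I, Pow(2, Rational(1, 2))))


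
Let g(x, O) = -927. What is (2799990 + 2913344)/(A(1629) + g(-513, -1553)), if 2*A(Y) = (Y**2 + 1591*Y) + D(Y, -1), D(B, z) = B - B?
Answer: 5713334/2621763 ≈ 2.1792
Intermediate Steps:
D(B, z) = 0
A(Y) = Y**2/2 + 1591*Y/2 (A(Y) = ((Y**2 + 1591*Y) + 0)/2 = (Y**2 + 1591*Y)/2 = Y**2/2 + 1591*Y/2)
(2799990 + 2913344)/(A(1629) + g(-513, -1553)) = (2799990 + 2913344)/((1/2)*1629*(1591 + 1629) - 927) = 5713334/((1/2)*1629*3220 - 927) = 5713334/(2622690 - 927) = 5713334/2621763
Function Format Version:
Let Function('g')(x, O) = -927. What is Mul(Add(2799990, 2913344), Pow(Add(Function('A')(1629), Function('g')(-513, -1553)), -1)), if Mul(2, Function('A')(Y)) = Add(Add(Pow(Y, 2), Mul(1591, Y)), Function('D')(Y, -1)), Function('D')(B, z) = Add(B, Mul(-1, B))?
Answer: Rational(5713334, 2621763) ≈ 2.1792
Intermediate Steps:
Function('D')(B, z) = 0
Function('A')(Y) = Add(Mul(Rational(1, 2), Pow(Y, 2)), Mul(Rational(1591, 2), Y)) (Function('A')(Y) = Mul(Rational(1, 2), Add(Add(Pow(Y, 2), Mul(1591, Y)), 0)) = Mul(Rational(1, 2), Add(Pow(Y, 2), Mul(1591, Y))) = Add(Mul(Rational(1, 2), Pow(Y, 2)), Mul(Rational(1591, 2), Y)))
Mul(Add(2799990, 2913344), Pow(Add(Function('A')(1629), Function('g')(-513, -1553)), -1)) = Mul(Add(2799990, 2913344), Pow(Add(Mul(Rational(1, 2), 1629, Add(1591, 1629)), -927), -1)) = Mul(5713334, Pow(Add(Mul(Rational(1, 2), 1629, 3220), -927), -1)) = Mul(5713334, Pow(Add(2622690, -927), -1)) = Mul(5713334, Pow(2621763, -1)) = Mul(5713334, Rational(1, 2621763)) = Rational(5713334, 2621763)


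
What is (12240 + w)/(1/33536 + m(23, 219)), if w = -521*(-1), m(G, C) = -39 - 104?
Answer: -427952896/4795647 ≈ -89.238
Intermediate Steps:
m(G, C) = -143
w = 521
(12240 + w)/(1/33536 + m(23, 219)) = (12240 + 521)/(1/33536 - 143) = 12761/(1/33536 - 143) = 12761/(-4795647/33536) = 12761*(-33536/4795647) = -427952896/4795647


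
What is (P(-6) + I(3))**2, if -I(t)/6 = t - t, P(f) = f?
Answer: 36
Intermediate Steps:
I(t) = 0 (I(t) = -6*(t - t) = -6*0 = 0)
(P(-6) + I(3))**2 = (-6 + 0)**2 = (-6)**2 = 36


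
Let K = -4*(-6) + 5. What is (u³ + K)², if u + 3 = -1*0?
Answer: 4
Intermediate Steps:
u = -3 (u = -3 - 1*0 = -3 + 0 = -3)
K = 29 (K = 24 + 5 = 29)
(u³ + K)² = ((-3)³ + 29)² = (-27 + 29)² = 2² = 4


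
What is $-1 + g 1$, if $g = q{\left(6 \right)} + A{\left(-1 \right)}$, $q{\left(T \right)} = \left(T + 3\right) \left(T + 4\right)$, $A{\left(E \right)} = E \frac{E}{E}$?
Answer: $88$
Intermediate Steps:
$A{\left(E \right)} = E$ ($A{\left(E \right)} = E 1 = E$)
$q{\left(T \right)} = \left(3 + T\right) \left(4 + T\right)$
$g = 89$ ($g = \left(12 + 6^{2} + 7 \cdot 6\right) - 1 = \left(12 + 36 + 42\right) - 1 = 90 - 1 = 89$)
$-1 + g 1 = -1 + 89 \cdot 1 = -1 + 89 = 88$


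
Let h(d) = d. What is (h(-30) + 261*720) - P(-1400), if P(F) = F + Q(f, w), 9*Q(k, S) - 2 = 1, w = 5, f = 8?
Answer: 567869/3 ≈ 1.8929e+5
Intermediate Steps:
Q(k, S) = ⅓ (Q(k, S) = 2/9 + (⅑)*1 = 2/9 + ⅑ = ⅓)
P(F) = ⅓ + F (P(F) = F + ⅓ = ⅓ + F)
(h(-30) + 261*720) - P(-1400) = (-30 + 261*720) - (⅓ - 1400) = (-30 + 187920) - 1*(-4199/3) = 187890 + 4199/3 = 567869/3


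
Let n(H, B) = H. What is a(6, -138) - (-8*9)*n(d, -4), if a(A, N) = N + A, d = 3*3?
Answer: 516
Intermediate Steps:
d = 9
a(A, N) = A + N
a(6, -138) - (-8*9)*n(d, -4) = (6 - 138) - (-8*9)*9 = -132 - (-72)*9 = -132 - 1*(-648) = -132 + 648 = 516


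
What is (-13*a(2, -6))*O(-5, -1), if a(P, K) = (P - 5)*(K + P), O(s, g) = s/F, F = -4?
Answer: -195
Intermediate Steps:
O(s, g) = -s/4 (O(s, g) = s/(-4) = s*(-1/4) = -s/4)
a(P, K) = (-5 + P)*(K + P)
(-13*a(2, -6))*O(-5, -1) = (-13*(2**2 - 5*(-6) - 5*2 - 6*2))*(-1/4*(-5)) = -13*(4 + 30 - 10 - 12)*(5/4) = -13*12*(5/4) = -156*5/4 = -195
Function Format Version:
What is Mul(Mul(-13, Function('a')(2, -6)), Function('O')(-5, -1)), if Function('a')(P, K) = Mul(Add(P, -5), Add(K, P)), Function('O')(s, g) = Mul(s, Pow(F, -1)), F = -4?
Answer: -195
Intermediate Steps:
Function('O')(s, g) = Mul(Rational(-1, 4), s) (Function('O')(s, g) = Mul(s, Pow(-4, -1)) = Mul(s, Rational(-1, 4)) = Mul(Rational(-1, 4), s))
Function('a')(P, K) = Mul(Add(-5, P), Add(K, P))
Mul(Mul(-13, Function('a')(2, -6)), Function('O')(-5, -1)) = Mul(Mul(-13, Add(Pow(2, 2), Mul(-5, -6), Mul(-5, 2), Mul(-6, 2))), Mul(Rational(-1, 4), -5)) = Mul(Mul(-13, Add(4, 30, -10, -12)), Rational(5, 4)) = Mul(Mul(-13, 12), Rational(5, 4)) = Mul(-156, Rational(5, 4)) = -195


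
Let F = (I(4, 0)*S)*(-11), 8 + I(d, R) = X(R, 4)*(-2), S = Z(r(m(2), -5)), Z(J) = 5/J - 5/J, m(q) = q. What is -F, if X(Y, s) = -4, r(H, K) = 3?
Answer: 0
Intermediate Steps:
Z(J) = 0
S = 0
I(d, R) = 0 (I(d, R) = -8 - 4*(-2) = -8 + 8 = 0)
F = 0 (F = (0*0)*(-11) = 0*(-11) = 0)
-F = -1*0 = 0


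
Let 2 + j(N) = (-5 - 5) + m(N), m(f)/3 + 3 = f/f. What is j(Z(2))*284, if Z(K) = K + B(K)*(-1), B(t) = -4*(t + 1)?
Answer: -5112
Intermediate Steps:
m(f) = -6 (m(f) = -9 + 3*(f/f) = -9 + 3*1 = -9 + 3 = -6)
B(t) = -4 - 4*t (B(t) = -4*(1 + t) = -4 - 4*t)
Z(K) = 4 + 5*K (Z(K) = K + (-4 - 4*K)*(-1) = K + (4 + 4*K) = 4 + 5*K)
j(N) = -18 (j(N) = -2 + ((-5 - 5) - 6) = -2 + (-10 - 6) = -2 - 16 = -18)
j(Z(2))*284 = -18*284 = -5112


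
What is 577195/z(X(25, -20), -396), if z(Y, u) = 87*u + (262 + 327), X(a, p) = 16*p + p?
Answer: -577195/33863 ≈ -17.045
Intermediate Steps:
X(a, p) = 17*p
z(Y, u) = 589 + 87*u (z(Y, u) = 87*u + 589 = 589 + 87*u)
577195/z(X(25, -20), -396) = 577195/(589 + 87*(-396)) = 577195/(589 - 34452) = 577195/(-33863) = 577195*(-1/33863) = -577195/33863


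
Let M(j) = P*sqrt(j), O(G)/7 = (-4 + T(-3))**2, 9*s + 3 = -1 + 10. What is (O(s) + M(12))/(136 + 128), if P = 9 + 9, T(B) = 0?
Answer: 14/33 + 3*sqrt(3)/22 ≈ 0.66043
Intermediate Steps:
s = 2/3 (s = -1/3 + (-1 + 10)/9 = -1/3 + (1/9)*9 = -1/3 + 1 = 2/3 ≈ 0.66667)
P = 18
O(G) = 112 (O(G) = 7*(-4 + 0)**2 = 7*(-4)**2 = 7*16 = 112)
M(j) = 18*sqrt(j)
(O(s) + M(12))/(136 + 128) = (112 + 18*sqrt(12))/(136 + 128) = (112 + 18*(2*sqrt(3)))/264 = (112 + 36*sqrt(3))*(1/264) = 14/33 + 3*sqrt(3)/22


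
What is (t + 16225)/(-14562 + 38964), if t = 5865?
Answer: 11045/12201 ≈ 0.90525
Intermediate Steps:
(t + 16225)/(-14562 + 38964) = (5865 + 16225)/(-14562 + 38964) = 22090/24402 = 22090*(1/24402) = 11045/12201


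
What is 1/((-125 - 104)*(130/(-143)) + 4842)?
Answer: 11/55552 ≈ 0.00019801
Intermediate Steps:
1/((-125 - 104)*(130/(-143)) + 4842) = 1/(-29770*(-1)/143 + 4842) = 1/(-229*(-10/11) + 4842) = 1/(2290/11 + 4842) = 1/(55552/11) = 11/55552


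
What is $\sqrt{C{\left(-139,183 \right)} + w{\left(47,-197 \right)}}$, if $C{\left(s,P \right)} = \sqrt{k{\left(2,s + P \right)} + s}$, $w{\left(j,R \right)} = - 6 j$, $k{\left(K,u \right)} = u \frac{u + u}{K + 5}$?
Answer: $\frac{\sqrt{-13818 + 7 \sqrt{20293}}}{7} \approx 16.176 i$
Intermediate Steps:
$k{\left(K,u \right)} = \frac{2 u^{2}}{5 + K}$ ($k{\left(K,u \right)} = u \frac{2 u}{5 + K} = \frac{2 u^{2}}{5 + K}$)
$C{\left(s,P \right)} = \sqrt{s + \frac{2 \left(P + s\right)^{2}}{7}}$ ($C{\left(s,P \right)} = \sqrt{\frac{2 \left(s + P\right)^{2}}{5 + 2} + s} = \sqrt{\frac{2 \left(P + s\right)^{2}}{7} + s} = \sqrt{s + \frac{2 \left(P + s\right)^{2}}{7}}$)
$\sqrt{C{\left(-139,183 \right)} + w{\left(47,-197 \right)}} = \sqrt{\frac{\sqrt{14 \left(183 - 139\right)^{2} + 49 \left(-139\right)}}{7} - 282} = \sqrt{\frac{\sqrt{14 \cdot 44^{2} - 6811}}{7} - 282} = \sqrt{\frac{\sqrt{14 \cdot 1936 - 6811}}{7} - 282} = \sqrt{\frac{\sqrt{27104 - 6811}}{7} - 282} = \sqrt{\frac{\sqrt{20293}}{7} - 282} = \sqrt{-282 + \frac{\sqrt{20293}}{7}}$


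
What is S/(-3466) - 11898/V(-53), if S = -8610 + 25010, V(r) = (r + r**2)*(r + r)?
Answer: -1187447983/253135844 ≈ -4.6909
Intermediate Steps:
V(r) = 2*r*(r + r**2) (V(r) = (r + r**2)*(2*r) = 2*r*(r + r**2))
S = 16400
S/(-3466) - 11898/V(-53) = 16400/(-3466) - 11898*1/(5618*(1 - 53)) = 16400*(-1/3466) - 11898/(2*2809*(-52)) = -8200/1733 - 11898/(-292136) = -8200/1733 - 11898*(-1/292136) = -8200/1733 + 5949/146068 = -1187447983/253135844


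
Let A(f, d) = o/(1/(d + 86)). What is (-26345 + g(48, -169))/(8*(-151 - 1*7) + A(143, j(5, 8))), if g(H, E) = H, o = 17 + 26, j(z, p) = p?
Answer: -26297/2778 ≈ -9.4662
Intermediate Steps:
o = 43
A(f, d) = 3698 + 43*d (A(f, d) = 43/(1/(d + 86)) = 43/(1/(86 + d)) = 43*(86 + d) = 3698 + 43*d)
(-26345 + g(48, -169))/(8*(-151 - 1*7) + A(143, j(5, 8))) = (-26345 + 48)/(8*(-151 - 1*7) + (3698 + 43*8)) = -26297/(8*(-151 - 7) + (3698 + 344)) = -26297/(8*(-158) + 4042) = -26297/(-1264 + 4042) = -26297/2778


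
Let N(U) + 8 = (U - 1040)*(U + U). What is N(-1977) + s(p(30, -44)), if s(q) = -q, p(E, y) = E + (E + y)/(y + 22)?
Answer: 131220973/11 ≈ 1.1929e+7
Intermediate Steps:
N(U) = -8 + 2*U*(-1040 + U) (N(U) = -8 + (U - 1040)*(U + U) = -8 + (-1040 + U)*(2*U) = -8 + 2*U*(-1040 + U))
p(E, y) = E + (E + y)/(22 + y)
N(-1977) + s(p(30, -44)) = (-8 - 2080*(-1977) + 2*(-1977)**2) - (-44 + 23*30 + 30*(-44))/(22 - 44) = (-8 + 4112160 + 2*3908529) - (-44 + 690 - 1320)/(-22) = (-8 + 4112160 + 7817058) - (-1)*(-674)/22 = 11929210 - 1*337/11 = 11929210 - 337/11 = 131220973/11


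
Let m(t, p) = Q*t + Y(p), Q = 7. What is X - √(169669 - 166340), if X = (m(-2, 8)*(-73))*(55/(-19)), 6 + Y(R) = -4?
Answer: -96360/19 - √3329 ≈ -5129.3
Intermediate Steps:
Y(R) = -10 (Y(R) = -6 - 4 = -10)
m(t, p) = -10 + 7*t (m(t, p) = 7*t - 10 = -10 + 7*t)
X = -96360/19 (X = ((-10 + 7*(-2))*(-73))*(55/(-19)) = ((-10 - 14)*(-73))*(55*(-1/19)) = -24*(-73)*(-55/19) = 1752*(-55/19) = -96360/19 ≈ -5071.6)
X - √(169669 - 166340) = -96360/19 - √(169669 - 166340) = -96360/19 - √3329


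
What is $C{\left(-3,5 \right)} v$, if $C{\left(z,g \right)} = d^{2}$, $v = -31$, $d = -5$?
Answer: $-775$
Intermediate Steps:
$C{\left(z,g \right)} = 25$ ($C{\left(z,g \right)} = \left(-5\right)^{2} = 25$)
$C{\left(-3,5 \right)} v = 25 \left(-31\right) = -775$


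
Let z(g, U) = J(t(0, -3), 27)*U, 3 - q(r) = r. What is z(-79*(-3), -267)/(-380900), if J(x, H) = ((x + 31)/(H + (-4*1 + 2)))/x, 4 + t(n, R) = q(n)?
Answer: -801/952250 ≈ -0.00084117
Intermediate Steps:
q(r) = 3 - r
t(n, R) = -1 - n (t(n, R) = -4 + (3 - n) = -1 - n)
J(x, H) = (31 + x)/(x*(-2 + H)) (J(x, H) = ((31 + x)/(H + (-4 + 2)))/x = ((31 + x)/(H - 2))/x = ((31 + x)/(-2 + H))/x = (31 + x)/(x*(-2 + H)))
z(g, U) = -6*U/5 (z(g, U) = ((31 + (-1 - 1*0))/((-1 - 1*0)*(-2 + 27)))*U = ((31 + (-1 + 0))/((-1 + 0)*25))*U = ((1/25)*(31 - 1)/(-1))*U = (-1*1/25*30)*U = -6*U/5)
z(-79*(-3), -267)/(-380900) = -6/5*(-267)/(-380900) = (1602/5)*(-1/380900) = -801/952250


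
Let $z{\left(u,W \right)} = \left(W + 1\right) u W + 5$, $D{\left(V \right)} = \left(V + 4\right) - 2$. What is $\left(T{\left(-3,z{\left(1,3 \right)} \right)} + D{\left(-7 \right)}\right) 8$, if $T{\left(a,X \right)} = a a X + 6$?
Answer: $1232$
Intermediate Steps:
$D{\left(V \right)} = 2 + V$ ($D{\left(V \right)} = \left(4 + V\right) - 2 = 2 + V$)
$z{\left(u,W \right)} = 5 + W u \left(1 + W\right)$ ($z{\left(u,W \right)} = \left(1 + W\right) u W + 5 = u \left(1 + W\right) W + 5 = W u \left(1 + W\right) + 5 = 5 + W u \left(1 + W\right)$)
$T{\left(a,X \right)} = 6 + X a^{2}$ ($T{\left(a,X \right)} = a^{2} X + 6 = X a^{2} + 6 = 6 + X a^{2}$)
$\left(T{\left(-3,z{\left(1,3 \right)} \right)} + D{\left(-7 \right)}\right) 8 = \left(\left(6 + \left(5 + 3 \cdot 1 + 1 \cdot 3^{2}\right) \left(-3\right)^{2}\right) + \left(2 - 7\right)\right) 8 = \left(\left(6 + \left(5 + 3 + 1 \cdot 9\right) 9\right) - 5\right) 8 = \left(\left(6 + \left(5 + 3 + 9\right) 9\right) - 5\right) 8 = \left(\left(6 + 17 \cdot 9\right) - 5\right) 8 = \left(\left(6 + 153\right) - 5\right) 8 = \left(159 - 5\right) 8 = 154 \cdot 8 = 1232$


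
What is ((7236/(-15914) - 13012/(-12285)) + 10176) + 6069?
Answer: 1588036186879/97751745 ≈ 16246.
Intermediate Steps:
((7236/(-15914) - 13012/(-12285)) + 10176) + 6069 = ((7236*(-1/15914) - 13012*(-1/12285)) + 10176) + 6069 = ((-3618/7957 + 13012/12285) + 10176) + 6069 = (59089354/97751745 + 10176) + 6069 = 994780846474/97751745 + 6069 = 1588036186879/97751745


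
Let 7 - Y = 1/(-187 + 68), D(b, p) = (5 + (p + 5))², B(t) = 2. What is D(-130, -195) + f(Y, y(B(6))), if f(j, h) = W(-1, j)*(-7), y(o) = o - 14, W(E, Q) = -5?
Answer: 34260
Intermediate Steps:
y(o) = -14 + o
D(b, p) = (10 + p)² (D(b, p) = (5 + (5 + p))² = (10 + p)²)
Y = 834/119 (Y = 7 - 1/(-187 + 68) = 7 - 1/(-119) = 7 - 1*(-1/119) = 7 + 1/119 = 834/119 ≈ 7.0084)
f(j, h) = 35 (f(j, h) = -5*(-7) = 35)
D(-130, -195) + f(Y, y(B(6))) = (10 - 195)² + 35 = (-185)² + 35 = 34225 + 35 = 34260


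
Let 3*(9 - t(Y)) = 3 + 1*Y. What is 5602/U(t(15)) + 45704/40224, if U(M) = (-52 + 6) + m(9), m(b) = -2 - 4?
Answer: -6967445/65364 ≈ -106.59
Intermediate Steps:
m(b) = -6
t(Y) = 8 - Y/3 (t(Y) = 9 - (3 + 1*Y)/3 = 9 - (3 + Y)/3 = 9 + (-1 - Y/3) = 8 - Y/3)
U(M) = -52 (U(M) = (-52 + 6) - 6 = -46 - 6 = -52)
5602/U(t(15)) + 45704/40224 = 5602/(-52) + 45704/40224 = 5602*(-1/52) + 45704*(1/40224) = -2801/26 + 5713/5028 = -6967445/65364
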